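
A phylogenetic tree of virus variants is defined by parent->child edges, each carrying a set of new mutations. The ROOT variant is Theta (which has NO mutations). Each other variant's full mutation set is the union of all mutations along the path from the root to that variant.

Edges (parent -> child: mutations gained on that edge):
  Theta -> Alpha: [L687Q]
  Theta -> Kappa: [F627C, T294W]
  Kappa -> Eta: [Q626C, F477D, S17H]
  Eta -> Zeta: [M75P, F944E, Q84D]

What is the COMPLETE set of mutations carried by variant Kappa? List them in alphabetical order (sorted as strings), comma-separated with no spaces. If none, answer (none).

Answer: F627C,T294W

Derivation:
At Theta: gained [] -> total []
At Kappa: gained ['F627C', 'T294W'] -> total ['F627C', 'T294W']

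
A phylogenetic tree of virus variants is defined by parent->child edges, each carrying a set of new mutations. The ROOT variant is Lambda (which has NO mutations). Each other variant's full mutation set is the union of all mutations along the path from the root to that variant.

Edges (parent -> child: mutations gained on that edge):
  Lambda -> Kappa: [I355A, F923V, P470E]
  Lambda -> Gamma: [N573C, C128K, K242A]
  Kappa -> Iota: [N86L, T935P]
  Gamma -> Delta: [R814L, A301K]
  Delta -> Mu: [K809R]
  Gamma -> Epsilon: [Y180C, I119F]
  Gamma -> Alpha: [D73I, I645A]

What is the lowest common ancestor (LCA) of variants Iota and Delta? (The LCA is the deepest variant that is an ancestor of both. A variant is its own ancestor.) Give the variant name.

Answer: Lambda

Derivation:
Path from root to Iota: Lambda -> Kappa -> Iota
  ancestors of Iota: {Lambda, Kappa, Iota}
Path from root to Delta: Lambda -> Gamma -> Delta
  ancestors of Delta: {Lambda, Gamma, Delta}
Common ancestors: {Lambda}
Walk up from Delta: Delta (not in ancestors of Iota), Gamma (not in ancestors of Iota), Lambda (in ancestors of Iota)
Deepest common ancestor (LCA) = Lambda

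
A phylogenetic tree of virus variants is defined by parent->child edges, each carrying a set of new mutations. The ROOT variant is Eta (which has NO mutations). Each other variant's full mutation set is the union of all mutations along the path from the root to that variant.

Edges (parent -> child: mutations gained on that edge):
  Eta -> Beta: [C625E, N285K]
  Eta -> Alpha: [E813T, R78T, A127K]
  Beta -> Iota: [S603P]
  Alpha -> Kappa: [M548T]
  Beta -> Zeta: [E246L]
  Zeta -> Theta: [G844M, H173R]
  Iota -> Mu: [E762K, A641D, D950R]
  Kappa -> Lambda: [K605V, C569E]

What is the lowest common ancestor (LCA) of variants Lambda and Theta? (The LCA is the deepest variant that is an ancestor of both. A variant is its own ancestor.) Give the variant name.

Path from root to Lambda: Eta -> Alpha -> Kappa -> Lambda
  ancestors of Lambda: {Eta, Alpha, Kappa, Lambda}
Path from root to Theta: Eta -> Beta -> Zeta -> Theta
  ancestors of Theta: {Eta, Beta, Zeta, Theta}
Common ancestors: {Eta}
Walk up from Theta: Theta (not in ancestors of Lambda), Zeta (not in ancestors of Lambda), Beta (not in ancestors of Lambda), Eta (in ancestors of Lambda)
Deepest common ancestor (LCA) = Eta

Answer: Eta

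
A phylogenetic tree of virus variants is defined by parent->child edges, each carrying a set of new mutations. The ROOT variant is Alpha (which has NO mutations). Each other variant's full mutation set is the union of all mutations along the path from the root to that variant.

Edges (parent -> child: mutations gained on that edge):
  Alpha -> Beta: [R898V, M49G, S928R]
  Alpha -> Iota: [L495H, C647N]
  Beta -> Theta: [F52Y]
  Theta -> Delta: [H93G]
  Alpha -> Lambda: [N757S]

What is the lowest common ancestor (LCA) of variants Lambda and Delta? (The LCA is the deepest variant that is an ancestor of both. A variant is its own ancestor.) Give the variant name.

Path from root to Lambda: Alpha -> Lambda
  ancestors of Lambda: {Alpha, Lambda}
Path from root to Delta: Alpha -> Beta -> Theta -> Delta
  ancestors of Delta: {Alpha, Beta, Theta, Delta}
Common ancestors: {Alpha}
Walk up from Delta: Delta (not in ancestors of Lambda), Theta (not in ancestors of Lambda), Beta (not in ancestors of Lambda), Alpha (in ancestors of Lambda)
Deepest common ancestor (LCA) = Alpha

Answer: Alpha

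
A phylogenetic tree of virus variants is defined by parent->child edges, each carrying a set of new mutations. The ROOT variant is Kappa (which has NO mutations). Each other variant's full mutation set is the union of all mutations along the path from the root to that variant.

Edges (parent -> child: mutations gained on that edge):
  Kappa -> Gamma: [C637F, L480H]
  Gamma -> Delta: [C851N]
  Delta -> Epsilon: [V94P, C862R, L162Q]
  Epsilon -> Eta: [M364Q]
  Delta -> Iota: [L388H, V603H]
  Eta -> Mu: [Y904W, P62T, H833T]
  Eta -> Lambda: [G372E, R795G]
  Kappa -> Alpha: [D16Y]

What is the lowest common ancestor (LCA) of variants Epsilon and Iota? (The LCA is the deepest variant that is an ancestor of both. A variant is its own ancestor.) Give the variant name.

Answer: Delta

Derivation:
Path from root to Epsilon: Kappa -> Gamma -> Delta -> Epsilon
  ancestors of Epsilon: {Kappa, Gamma, Delta, Epsilon}
Path from root to Iota: Kappa -> Gamma -> Delta -> Iota
  ancestors of Iota: {Kappa, Gamma, Delta, Iota}
Common ancestors: {Kappa, Gamma, Delta}
Walk up from Iota: Iota (not in ancestors of Epsilon), Delta (in ancestors of Epsilon), Gamma (in ancestors of Epsilon), Kappa (in ancestors of Epsilon)
Deepest common ancestor (LCA) = Delta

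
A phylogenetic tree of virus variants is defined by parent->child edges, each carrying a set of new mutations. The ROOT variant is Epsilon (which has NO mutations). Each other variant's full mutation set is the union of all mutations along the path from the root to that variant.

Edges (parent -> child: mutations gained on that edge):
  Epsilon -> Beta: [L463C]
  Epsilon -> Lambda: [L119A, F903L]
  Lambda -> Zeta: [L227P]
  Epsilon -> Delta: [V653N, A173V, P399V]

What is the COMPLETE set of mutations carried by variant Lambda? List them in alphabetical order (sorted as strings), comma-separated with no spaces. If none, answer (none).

At Epsilon: gained [] -> total []
At Lambda: gained ['L119A', 'F903L'] -> total ['F903L', 'L119A']

Answer: F903L,L119A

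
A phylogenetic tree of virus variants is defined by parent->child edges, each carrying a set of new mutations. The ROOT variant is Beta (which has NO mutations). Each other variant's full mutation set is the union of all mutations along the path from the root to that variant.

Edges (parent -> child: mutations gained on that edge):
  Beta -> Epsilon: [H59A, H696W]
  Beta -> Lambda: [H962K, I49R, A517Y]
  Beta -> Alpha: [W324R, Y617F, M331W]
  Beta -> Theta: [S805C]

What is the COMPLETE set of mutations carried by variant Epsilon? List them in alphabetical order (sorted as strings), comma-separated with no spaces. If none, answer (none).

At Beta: gained [] -> total []
At Epsilon: gained ['H59A', 'H696W'] -> total ['H59A', 'H696W']

Answer: H59A,H696W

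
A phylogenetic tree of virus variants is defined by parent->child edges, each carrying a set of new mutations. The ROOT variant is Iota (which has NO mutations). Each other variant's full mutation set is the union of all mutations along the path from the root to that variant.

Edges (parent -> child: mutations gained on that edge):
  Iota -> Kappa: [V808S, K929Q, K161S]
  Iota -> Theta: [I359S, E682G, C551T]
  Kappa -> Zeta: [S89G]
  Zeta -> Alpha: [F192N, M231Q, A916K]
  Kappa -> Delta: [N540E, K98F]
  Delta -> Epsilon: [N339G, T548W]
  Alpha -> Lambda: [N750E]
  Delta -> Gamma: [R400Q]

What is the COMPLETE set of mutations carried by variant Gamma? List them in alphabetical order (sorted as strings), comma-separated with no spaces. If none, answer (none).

Answer: K161S,K929Q,K98F,N540E,R400Q,V808S

Derivation:
At Iota: gained [] -> total []
At Kappa: gained ['V808S', 'K929Q', 'K161S'] -> total ['K161S', 'K929Q', 'V808S']
At Delta: gained ['N540E', 'K98F'] -> total ['K161S', 'K929Q', 'K98F', 'N540E', 'V808S']
At Gamma: gained ['R400Q'] -> total ['K161S', 'K929Q', 'K98F', 'N540E', 'R400Q', 'V808S']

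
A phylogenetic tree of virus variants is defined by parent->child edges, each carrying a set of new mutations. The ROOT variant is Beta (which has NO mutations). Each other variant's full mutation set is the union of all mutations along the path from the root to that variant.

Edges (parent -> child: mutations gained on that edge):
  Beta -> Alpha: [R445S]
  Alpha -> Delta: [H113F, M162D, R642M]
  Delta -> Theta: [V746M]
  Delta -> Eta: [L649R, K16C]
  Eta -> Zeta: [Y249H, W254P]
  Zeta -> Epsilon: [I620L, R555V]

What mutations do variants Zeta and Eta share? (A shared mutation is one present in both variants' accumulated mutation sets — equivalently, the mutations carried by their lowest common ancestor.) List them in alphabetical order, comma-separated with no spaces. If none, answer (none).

Accumulating mutations along path to Zeta:
  At Beta: gained [] -> total []
  At Alpha: gained ['R445S'] -> total ['R445S']
  At Delta: gained ['H113F', 'M162D', 'R642M'] -> total ['H113F', 'M162D', 'R445S', 'R642M']
  At Eta: gained ['L649R', 'K16C'] -> total ['H113F', 'K16C', 'L649R', 'M162D', 'R445S', 'R642M']
  At Zeta: gained ['Y249H', 'W254P'] -> total ['H113F', 'K16C', 'L649R', 'M162D', 'R445S', 'R642M', 'W254P', 'Y249H']
Mutations(Zeta) = ['H113F', 'K16C', 'L649R', 'M162D', 'R445S', 'R642M', 'W254P', 'Y249H']
Accumulating mutations along path to Eta:
  At Beta: gained [] -> total []
  At Alpha: gained ['R445S'] -> total ['R445S']
  At Delta: gained ['H113F', 'M162D', 'R642M'] -> total ['H113F', 'M162D', 'R445S', 'R642M']
  At Eta: gained ['L649R', 'K16C'] -> total ['H113F', 'K16C', 'L649R', 'M162D', 'R445S', 'R642M']
Mutations(Eta) = ['H113F', 'K16C', 'L649R', 'M162D', 'R445S', 'R642M']
Intersection: ['H113F', 'K16C', 'L649R', 'M162D', 'R445S', 'R642M', 'W254P', 'Y249H'] ∩ ['H113F', 'K16C', 'L649R', 'M162D', 'R445S', 'R642M'] = ['H113F', 'K16C', 'L649R', 'M162D', 'R445S', 'R642M']

Answer: H113F,K16C,L649R,M162D,R445S,R642M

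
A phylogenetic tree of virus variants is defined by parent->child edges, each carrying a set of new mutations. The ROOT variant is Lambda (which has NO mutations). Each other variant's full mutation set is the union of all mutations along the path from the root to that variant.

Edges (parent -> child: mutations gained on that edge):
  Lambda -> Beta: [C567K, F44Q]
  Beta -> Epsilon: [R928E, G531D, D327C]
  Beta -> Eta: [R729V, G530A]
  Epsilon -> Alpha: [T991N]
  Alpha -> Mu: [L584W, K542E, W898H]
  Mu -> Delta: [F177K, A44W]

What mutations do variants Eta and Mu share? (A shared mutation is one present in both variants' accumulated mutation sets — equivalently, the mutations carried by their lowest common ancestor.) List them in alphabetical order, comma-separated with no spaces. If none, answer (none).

Accumulating mutations along path to Eta:
  At Lambda: gained [] -> total []
  At Beta: gained ['C567K', 'F44Q'] -> total ['C567K', 'F44Q']
  At Eta: gained ['R729V', 'G530A'] -> total ['C567K', 'F44Q', 'G530A', 'R729V']
Mutations(Eta) = ['C567K', 'F44Q', 'G530A', 'R729V']
Accumulating mutations along path to Mu:
  At Lambda: gained [] -> total []
  At Beta: gained ['C567K', 'F44Q'] -> total ['C567K', 'F44Q']
  At Epsilon: gained ['R928E', 'G531D', 'D327C'] -> total ['C567K', 'D327C', 'F44Q', 'G531D', 'R928E']
  At Alpha: gained ['T991N'] -> total ['C567K', 'D327C', 'F44Q', 'G531D', 'R928E', 'T991N']
  At Mu: gained ['L584W', 'K542E', 'W898H'] -> total ['C567K', 'D327C', 'F44Q', 'G531D', 'K542E', 'L584W', 'R928E', 'T991N', 'W898H']
Mutations(Mu) = ['C567K', 'D327C', 'F44Q', 'G531D', 'K542E', 'L584W', 'R928E', 'T991N', 'W898H']
Intersection: ['C567K', 'F44Q', 'G530A', 'R729V'] ∩ ['C567K', 'D327C', 'F44Q', 'G531D', 'K542E', 'L584W', 'R928E', 'T991N', 'W898H'] = ['C567K', 'F44Q']

Answer: C567K,F44Q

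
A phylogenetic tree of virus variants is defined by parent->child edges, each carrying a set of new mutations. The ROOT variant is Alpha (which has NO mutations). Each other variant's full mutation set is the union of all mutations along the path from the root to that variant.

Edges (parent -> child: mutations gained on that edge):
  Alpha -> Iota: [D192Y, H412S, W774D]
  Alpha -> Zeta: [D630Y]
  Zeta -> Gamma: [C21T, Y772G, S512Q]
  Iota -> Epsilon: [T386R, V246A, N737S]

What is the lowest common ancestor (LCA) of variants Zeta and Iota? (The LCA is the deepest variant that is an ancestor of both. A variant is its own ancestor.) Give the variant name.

Answer: Alpha

Derivation:
Path from root to Zeta: Alpha -> Zeta
  ancestors of Zeta: {Alpha, Zeta}
Path from root to Iota: Alpha -> Iota
  ancestors of Iota: {Alpha, Iota}
Common ancestors: {Alpha}
Walk up from Iota: Iota (not in ancestors of Zeta), Alpha (in ancestors of Zeta)
Deepest common ancestor (LCA) = Alpha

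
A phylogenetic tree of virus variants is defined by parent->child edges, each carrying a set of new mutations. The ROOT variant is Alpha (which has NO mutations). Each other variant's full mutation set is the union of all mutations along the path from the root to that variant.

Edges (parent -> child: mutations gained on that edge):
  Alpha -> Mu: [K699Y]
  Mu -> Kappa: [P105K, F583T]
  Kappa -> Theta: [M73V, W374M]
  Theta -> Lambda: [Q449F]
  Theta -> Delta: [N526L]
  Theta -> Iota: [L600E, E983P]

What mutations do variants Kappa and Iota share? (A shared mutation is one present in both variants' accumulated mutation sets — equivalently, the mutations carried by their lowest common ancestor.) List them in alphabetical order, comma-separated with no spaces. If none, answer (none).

Accumulating mutations along path to Kappa:
  At Alpha: gained [] -> total []
  At Mu: gained ['K699Y'] -> total ['K699Y']
  At Kappa: gained ['P105K', 'F583T'] -> total ['F583T', 'K699Y', 'P105K']
Mutations(Kappa) = ['F583T', 'K699Y', 'P105K']
Accumulating mutations along path to Iota:
  At Alpha: gained [] -> total []
  At Mu: gained ['K699Y'] -> total ['K699Y']
  At Kappa: gained ['P105K', 'F583T'] -> total ['F583T', 'K699Y', 'P105K']
  At Theta: gained ['M73V', 'W374M'] -> total ['F583T', 'K699Y', 'M73V', 'P105K', 'W374M']
  At Iota: gained ['L600E', 'E983P'] -> total ['E983P', 'F583T', 'K699Y', 'L600E', 'M73V', 'P105K', 'W374M']
Mutations(Iota) = ['E983P', 'F583T', 'K699Y', 'L600E', 'M73V', 'P105K', 'W374M']
Intersection: ['F583T', 'K699Y', 'P105K'] ∩ ['E983P', 'F583T', 'K699Y', 'L600E', 'M73V', 'P105K', 'W374M'] = ['F583T', 'K699Y', 'P105K']

Answer: F583T,K699Y,P105K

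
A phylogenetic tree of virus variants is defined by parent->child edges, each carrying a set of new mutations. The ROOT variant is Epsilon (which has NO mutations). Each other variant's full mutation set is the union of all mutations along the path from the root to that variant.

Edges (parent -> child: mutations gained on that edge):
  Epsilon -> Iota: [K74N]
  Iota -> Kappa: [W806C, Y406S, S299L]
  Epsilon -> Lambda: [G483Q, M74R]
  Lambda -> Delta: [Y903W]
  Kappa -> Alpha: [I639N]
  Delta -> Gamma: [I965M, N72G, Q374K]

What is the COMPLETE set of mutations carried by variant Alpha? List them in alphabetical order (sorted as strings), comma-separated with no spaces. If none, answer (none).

Answer: I639N,K74N,S299L,W806C,Y406S

Derivation:
At Epsilon: gained [] -> total []
At Iota: gained ['K74N'] -> total ['K74N']
At Kappa: gained ['W806C', 'Y406S', 'S299L'] -> total ['K74N', 'S299L', 'W806C', 'Y406S']
At Alpha: gained ['I639N'] -> total ['I639N', 'K74N', 'S299L', 'W806C', 'Y406S']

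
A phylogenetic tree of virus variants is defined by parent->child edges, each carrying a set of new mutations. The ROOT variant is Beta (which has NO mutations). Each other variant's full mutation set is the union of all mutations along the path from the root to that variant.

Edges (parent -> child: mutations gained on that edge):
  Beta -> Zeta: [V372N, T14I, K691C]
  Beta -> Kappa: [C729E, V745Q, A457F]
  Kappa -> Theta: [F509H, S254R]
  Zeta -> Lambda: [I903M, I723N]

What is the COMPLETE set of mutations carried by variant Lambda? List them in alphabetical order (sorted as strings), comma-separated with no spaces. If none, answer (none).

Answer: I723N,I903M,K691C,T14I,V372N

Derivation:
At Beta: gained [] -> total []
At Zeta: gained ['V372N', 'T14I', 'K691C'] -> total ['K691C', 'T14I', 'V372N']
At Lambda: gained ['I903M', 'I723N'] -> total ['I723N', 'I903M', 'K691C', 'T14I', 'V372N']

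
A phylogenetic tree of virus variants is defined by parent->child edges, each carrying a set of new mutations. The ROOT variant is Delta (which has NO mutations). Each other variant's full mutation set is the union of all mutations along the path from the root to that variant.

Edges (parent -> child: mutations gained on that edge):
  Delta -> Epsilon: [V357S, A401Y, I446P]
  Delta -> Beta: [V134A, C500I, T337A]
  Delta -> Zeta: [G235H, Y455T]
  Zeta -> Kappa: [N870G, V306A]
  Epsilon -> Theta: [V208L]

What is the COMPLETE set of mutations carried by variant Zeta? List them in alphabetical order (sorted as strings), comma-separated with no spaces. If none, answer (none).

Answer: G235H,Y455T

Derivation:
At Delta: gained [] -> total []
At Zeta: gained ['G235H', 'Y455T'] -> total ['G235H', 'Y455T']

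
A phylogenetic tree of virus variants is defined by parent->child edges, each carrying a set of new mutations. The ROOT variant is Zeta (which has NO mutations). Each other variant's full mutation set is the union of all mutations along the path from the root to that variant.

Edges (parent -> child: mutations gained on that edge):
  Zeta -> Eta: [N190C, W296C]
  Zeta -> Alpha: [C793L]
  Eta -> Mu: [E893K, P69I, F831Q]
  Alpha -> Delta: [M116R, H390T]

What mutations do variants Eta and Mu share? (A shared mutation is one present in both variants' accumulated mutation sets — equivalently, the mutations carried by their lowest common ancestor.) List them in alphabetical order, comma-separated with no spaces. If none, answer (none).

Accumulating mutations along path to Eta:
  At Zeta: gained [] -> total []
  At Eta: gained ['N190C', 'W296C'] -> total ['N190C', 'W296C']
Mutations(Eta) = ['N190C', 'W296C']
Accumulating mutations along path to Mu:
  At Zeta: gained [] -> total []
  At Eta: gained ['N190C', 'W296C'] -> total ['N190C', 'W296C']
  At Mu: gained ['E893K', 'P69I', 'F831Q'] -> total ['E893K', 'F831Q', 'N190C', 'P69I', 'W296C']
Mutations(Mu) = ['E893K', 'F831Q', 'N190C', 'P69I', 'W296C']
Intersection: ['N190C', 'W296C'] ∩ ['E893K', 'F831Q', 'N190C', 'P69I', 'W296C'] = ['N190C', 'W296C']

Answer: N190C,W296C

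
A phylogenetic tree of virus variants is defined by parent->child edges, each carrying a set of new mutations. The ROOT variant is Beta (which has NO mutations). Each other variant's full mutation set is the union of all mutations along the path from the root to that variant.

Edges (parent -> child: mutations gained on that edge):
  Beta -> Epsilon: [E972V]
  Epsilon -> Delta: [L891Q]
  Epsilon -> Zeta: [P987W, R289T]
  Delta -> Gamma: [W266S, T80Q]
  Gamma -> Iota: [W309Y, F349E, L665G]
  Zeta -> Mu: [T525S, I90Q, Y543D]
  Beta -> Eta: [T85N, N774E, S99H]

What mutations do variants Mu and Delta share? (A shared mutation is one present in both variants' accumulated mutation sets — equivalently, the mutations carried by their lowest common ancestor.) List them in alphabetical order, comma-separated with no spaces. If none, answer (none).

Accumulating mutations along path to Mu:
  At Beta: gained [] -> total []
  At Epsilon: gained ['E972V'] -> total ['E972V']
  At Zeta: gained ['P987W', 'R289T'] -> total ['E972V', 'P987W', 'R289T']
  At Mu: gained ['T525S', 'I90Q', 'Y543D'] -> total ['E972V', 'I90Q', 'P987W', 'R289T', 'T525S', 'Y543D']
Mutations(Mu) = ['E972V', 'I90Q', 'P987W', 'R289T', 'T525S', 'Y543D']
Accumulating mutations along path to Delta:
  At Beta: gained [] -> total []
  At Epsilon: gained ['E972V'] -> total ['E972V']
  At Delta: gained ['L891Q'] -> total ['E972V', 'L891Q']
Mutations(Delta) = ['E972V', 'L891Q']
Intersection: ['E972V', 'I90Q', 'P987W', 'R289T', 'T525S', 'Y543D'] ∩ ['E972V', 'L891Q'] = ['E972V']

Answer: E972V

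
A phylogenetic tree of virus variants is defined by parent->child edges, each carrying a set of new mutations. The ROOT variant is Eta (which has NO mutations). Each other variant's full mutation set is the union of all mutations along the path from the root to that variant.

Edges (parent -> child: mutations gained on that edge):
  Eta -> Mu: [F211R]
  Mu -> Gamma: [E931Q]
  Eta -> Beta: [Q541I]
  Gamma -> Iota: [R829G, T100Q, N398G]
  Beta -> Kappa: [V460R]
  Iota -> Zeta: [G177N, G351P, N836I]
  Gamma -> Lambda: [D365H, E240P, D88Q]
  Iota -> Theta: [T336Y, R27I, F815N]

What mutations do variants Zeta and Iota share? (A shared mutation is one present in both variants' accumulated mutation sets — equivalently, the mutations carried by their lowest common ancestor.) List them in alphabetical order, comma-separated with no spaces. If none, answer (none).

Accumulating mutations along path to Zeta:
  At Eta: gained [] -> total []
  At Mu: gained ['F211R'] -> total ['F211R']
  At Gamma: gained ['E931Q'] -> total ['E931Q', 'F211R']
  At Iota: gained ['R829G', 'T100Q', 'N398G'] -> total ['E931Q', 'F211R', 'N398G', 'R829G', 'T100Q']
  At Zeta: gained ['G177N', 'G351P', 'N836I'] -> total ['E931Q', 'F211R', 'G177N', 'G351P', 'N398G', 'N836I', 'R829G', 'T100Q']
Mutations(Zeta) = ['E931Q', 'F211R', 'G177N', 'G351P', 'N398G', 'N836I', 'R829G', 'T100Q']
Accumulating mutations along path to Iota:
  At Eta: gained [] -> total []
  At Mu: gained ['F211R'] -> total ['F211R']
  At Gamma: gained ['E931Q'] -> total ['E931Q', 'F211R']
  At Iota: gained ['R829G', 'T100Q', 'N398G'] -> total ['E931Q', 'F211R', 'N398G', 'R829G', 'T100Q']
Mutations(Iota) = ['E931Q', 'F211R', 'N398G', 'R829G', 'T100Q']
Intersection: ['E931Q', 'F211R', 'G177N', 'G351P', 'N398G', 'N836I', 'R829G', 'T100Q'] ∩ ['E931Q', 'F211R', 'N398G', 'R829G', 'T100Q'] = ['E931Q', 'F211R', 'N398G', 'R829G', 'T100Q']

Answer: E931Q,F211R,N398G,R829G,T100Q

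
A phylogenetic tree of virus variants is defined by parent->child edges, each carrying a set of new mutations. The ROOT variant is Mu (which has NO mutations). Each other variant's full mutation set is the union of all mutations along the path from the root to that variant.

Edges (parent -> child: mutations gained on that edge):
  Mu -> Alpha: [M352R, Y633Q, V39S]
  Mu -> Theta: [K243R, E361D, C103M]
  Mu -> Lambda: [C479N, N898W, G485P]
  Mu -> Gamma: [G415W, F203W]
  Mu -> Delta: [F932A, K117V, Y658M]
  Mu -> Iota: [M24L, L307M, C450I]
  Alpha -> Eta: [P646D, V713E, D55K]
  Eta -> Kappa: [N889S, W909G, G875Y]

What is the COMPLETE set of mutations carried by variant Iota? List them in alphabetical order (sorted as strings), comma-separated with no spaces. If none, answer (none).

At Mu: gained [] -> total []
At Iota: gained ['M24L', 'L307M', 'C450I'] -> total ['C450I', 'L307M', 'M24L']

Answer: C450I,L307M,M24L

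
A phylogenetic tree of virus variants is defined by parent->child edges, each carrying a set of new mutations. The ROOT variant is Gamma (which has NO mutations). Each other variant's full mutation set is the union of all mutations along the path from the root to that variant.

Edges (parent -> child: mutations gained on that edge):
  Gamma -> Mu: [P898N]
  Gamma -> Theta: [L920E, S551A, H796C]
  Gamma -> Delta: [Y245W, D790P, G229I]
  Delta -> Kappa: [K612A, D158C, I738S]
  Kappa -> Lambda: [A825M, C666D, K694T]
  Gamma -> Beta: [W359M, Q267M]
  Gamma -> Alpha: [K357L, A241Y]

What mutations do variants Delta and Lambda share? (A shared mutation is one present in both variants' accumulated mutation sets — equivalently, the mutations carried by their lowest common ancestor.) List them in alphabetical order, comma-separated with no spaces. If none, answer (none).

Answer: D790P,G229I,Y245W

Derivation:
Accumulating mutations along path to Delta:
  At Gamma: gained [] -> total []
  At Delta: gained ['Y245W', 'D790P', 'G229I'] -> total ['D790P', 'G229I', 'Y245W']
Mutations(Delta) = ['D790P', 'G229I', 'Y245W']
Accumulating mutations along path to Lambda:
  At Gamma: gained [] -> total []
  At Delta: gained ['Y245W', 'D790P', 'G229I'] -> total ['D790P', 'G229I', 'Y245W']
  At Kappa: gained ['K612A', 'D158C', 'I738S'] -> total ['D158C', 'D790P', 'G229I', 'I738S', 'K612A', 'Y245W']
  At Lambda: gained ['A825M', 'C666D', 'K694T'] -> total ['A825M', 'C666D', 'D158C', 'D790P', 'G229I', 'I738S', 'K612A', 'K694T', 'Y245W']
Mutations(Lambda) = ['A825M', 'C666D', 'D158C', 'D790P', 'G229I', 'I738S', 'K612A', 'K694T', 'Y245W']
Intersection: ['D790P', 'G229I', 'Y245W'] ∩ ['A825M', 'C666D', 'D158C', 'D790P', 'G229I', 'I738S', 'K612A', 'K694T', 'Y245W'] = ['D790P', 'G229I', 'Y245W']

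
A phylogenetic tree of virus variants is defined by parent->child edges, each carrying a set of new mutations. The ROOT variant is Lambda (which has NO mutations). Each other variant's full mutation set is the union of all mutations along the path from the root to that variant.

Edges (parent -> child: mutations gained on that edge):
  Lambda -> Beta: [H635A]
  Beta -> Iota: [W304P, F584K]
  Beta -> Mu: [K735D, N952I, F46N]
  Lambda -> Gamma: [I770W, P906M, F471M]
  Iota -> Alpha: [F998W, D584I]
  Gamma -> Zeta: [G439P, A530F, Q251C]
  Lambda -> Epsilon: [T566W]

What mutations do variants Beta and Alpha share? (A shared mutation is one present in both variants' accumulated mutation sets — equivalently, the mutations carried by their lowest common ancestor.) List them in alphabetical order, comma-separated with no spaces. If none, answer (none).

Answer: H635A

Derivation:
Accumulating mutations along path to Beta:
  At Lambda: gained [] -> total []
  At Beta: gained ['H635A'] -> total ['H635A']
Mutations(Beta) = ['H635A']
Accumulating mutations along path to Alpha:
  At Lambda: gained [] -> total []
  At Beta: gained ['H635A'] -> total ['H635A']
  At Iota: gained ['W304P', 'F584K'] -> total ['F584K', 'H635A', 'W304P']
  At Alpha: gained ['F998W', 'D584I'] -> total ['D584I', 'F584K', 'F998W', 'H635A', 'W304P']
Mutations(Alpha) = ['D584I', 'F584K', 'F998W', 'H635A', 'W304P']
Intersection: ['H635A'] ∩ ['D584I', 'F584K', 'F998W', 'H635A', 'W304P'] = ['H635A']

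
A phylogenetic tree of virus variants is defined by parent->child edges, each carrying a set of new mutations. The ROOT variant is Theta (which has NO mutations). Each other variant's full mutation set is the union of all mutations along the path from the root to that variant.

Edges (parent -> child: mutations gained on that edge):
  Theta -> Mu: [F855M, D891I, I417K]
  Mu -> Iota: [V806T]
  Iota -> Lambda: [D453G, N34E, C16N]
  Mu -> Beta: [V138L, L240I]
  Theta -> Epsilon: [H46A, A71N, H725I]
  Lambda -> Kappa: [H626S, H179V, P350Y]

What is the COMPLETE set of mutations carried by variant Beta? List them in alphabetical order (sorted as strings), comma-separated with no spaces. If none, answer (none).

At Theta: gained [] -> total []
At Mu: gained ['F855M', 'D891I', 'I417K'] -> total ['D891I', 'F855M', 'I417K']
At Beta: gained ['V138L', 'L240I'] -> total ['D891I', 'F855M', 'I417K', 'L240I', 'V138L']

Answer: D891I,F855M,I417K,L240I,V138L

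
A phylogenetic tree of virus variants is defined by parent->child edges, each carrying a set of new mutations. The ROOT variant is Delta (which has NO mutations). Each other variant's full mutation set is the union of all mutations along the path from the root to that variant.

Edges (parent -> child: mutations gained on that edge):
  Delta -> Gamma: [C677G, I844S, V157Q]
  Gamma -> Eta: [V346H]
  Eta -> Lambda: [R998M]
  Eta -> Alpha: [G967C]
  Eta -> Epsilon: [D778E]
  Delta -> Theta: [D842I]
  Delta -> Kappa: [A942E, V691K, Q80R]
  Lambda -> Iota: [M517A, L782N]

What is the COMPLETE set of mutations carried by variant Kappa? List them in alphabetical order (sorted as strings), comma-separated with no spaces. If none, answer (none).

Answer: A942E,Q80R,V691K

Derivation:
At Delta: gained [] -> total []
At Kappa: gained ['A942E', 'V691K', 'Q80R'] -> total ['A942E', 'Q80R', 'V691K']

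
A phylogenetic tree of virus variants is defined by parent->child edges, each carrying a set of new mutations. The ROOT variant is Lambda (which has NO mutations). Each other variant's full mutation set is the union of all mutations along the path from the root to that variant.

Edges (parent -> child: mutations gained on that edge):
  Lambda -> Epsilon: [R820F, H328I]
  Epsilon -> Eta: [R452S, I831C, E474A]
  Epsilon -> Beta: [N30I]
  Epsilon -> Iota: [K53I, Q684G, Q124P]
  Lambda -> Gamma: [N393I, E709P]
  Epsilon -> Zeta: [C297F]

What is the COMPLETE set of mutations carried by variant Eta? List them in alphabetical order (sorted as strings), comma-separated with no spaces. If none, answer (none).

Answer: E474A,H328I,I831C,R452S,R820F

Derivation:
At Lambda: gained [] -> total []
At Epsilon: gained ['R820F', 'H328I'] -> total ['H328I', 'R820F']
At Eta: gained ['R452S', 'I831C', 'E474A'] -> total ['E474A', 'H328I', 'I831C', 'R452S', 'R820F']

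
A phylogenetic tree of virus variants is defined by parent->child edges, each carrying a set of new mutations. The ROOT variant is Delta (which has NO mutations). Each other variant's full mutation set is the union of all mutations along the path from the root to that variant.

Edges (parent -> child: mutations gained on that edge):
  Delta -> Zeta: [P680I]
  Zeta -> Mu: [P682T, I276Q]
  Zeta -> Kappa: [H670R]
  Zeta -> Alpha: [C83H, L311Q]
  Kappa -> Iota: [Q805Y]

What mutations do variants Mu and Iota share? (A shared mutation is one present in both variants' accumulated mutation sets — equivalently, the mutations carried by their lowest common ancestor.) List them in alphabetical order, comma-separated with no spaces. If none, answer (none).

Accumulating mutations along path to Mu:
  At Delta: gained [] -> total []
  At Zeta: gained ['P680I'] -> total ['P680I']
  At Mu: gained ['P682T', 'I276Q'] -> total ['I276Q', 'P680I', 'P682T']
Mutations(Mu) = ['I276Q', 'P680I', 'P682T']
Accumulating mutations along path to Iota:
  At Delta: gained [] -> total []
  At Zeta: gained ['P680I'] -> total ['P680I']
  At Kappa: gained ['H670R'] -> total ['H670R', 'P680I']
  At Iota: gained ['Q805Y'] -> total ['H670R', 'P680I', 'Q805Y']
Mutations(Iota) = ['H670R', 'P680I', 'Q805Y']
Intersection: ['I276Q', 'P680I', 'P682T'] ∩ ['H670R', 'P680I', 'Q805Y'] = ['P680I']

Answer: P680I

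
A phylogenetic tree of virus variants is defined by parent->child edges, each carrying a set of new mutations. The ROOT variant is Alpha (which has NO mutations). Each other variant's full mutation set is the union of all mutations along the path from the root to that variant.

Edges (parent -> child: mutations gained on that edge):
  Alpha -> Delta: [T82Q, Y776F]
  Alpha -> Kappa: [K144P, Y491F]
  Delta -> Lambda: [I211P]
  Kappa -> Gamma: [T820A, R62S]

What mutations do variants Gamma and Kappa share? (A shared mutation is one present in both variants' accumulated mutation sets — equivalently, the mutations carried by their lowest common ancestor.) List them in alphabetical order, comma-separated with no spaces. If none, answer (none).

Accumulating mutations along path to Gamma:
  At Alpha: gained [] -> total []
  At Kappa: gained ['K144P', 'Y491F'] -> total ['K144P', 'Y491F']
  At Gamma: gained ['T820A', 'R62S'] -> total ['K144P', 'R62S', 'T820A', 'Y491F']
Mutations(Gamma) = ['K144P', 'R62S', 'T820A', 'Y491F']
Accumulating mutations along path to Kappa:
  At Alpha: gained [] -> total []
  At Kappa: gained ['K144P', 'Y491F'] -> total ['K144P', 'Y491F']
Mutations(Kappa) = ['K144P', 'Y491F']
Intersection: ['K144P', 'R62S', 'T820A', 'Y491F'] ∩ ['K144P', 'Y491F'] = ['K144P', 'Y491F']

Answer: K144P,Y491F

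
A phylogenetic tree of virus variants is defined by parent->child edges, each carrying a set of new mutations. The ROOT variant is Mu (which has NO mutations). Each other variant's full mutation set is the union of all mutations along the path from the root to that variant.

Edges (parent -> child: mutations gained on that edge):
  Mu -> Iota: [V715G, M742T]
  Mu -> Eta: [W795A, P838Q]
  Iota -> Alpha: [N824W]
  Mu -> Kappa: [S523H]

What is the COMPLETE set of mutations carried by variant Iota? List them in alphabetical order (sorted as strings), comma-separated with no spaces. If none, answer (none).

Answer: M742T,V715G

Derivation:
At Mu: gained [] -> total []
At Iota: gained ['V715G', 'M742T'] -> total ['M742T', 'V715G']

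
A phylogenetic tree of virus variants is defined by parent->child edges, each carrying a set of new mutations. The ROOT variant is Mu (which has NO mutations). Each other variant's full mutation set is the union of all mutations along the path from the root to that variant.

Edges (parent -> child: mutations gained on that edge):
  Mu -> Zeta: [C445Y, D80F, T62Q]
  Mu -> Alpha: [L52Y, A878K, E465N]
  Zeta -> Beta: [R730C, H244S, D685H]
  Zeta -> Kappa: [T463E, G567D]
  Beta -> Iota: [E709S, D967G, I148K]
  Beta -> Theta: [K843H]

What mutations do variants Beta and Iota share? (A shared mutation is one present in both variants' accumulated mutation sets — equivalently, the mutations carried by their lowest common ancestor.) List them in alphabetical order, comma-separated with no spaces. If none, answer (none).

Answer: C445Y,D685H,D80F,H244S,R730C,T62Q

Derivation:
Accumulating mutations along path to Beta:
  At Mu: gained [] -> total []
  At Zeta: gained ['C445Y', 'D80F', 'T62Q'] -> total ['C445Y', 'D80F', 'T62Q']
  At Beta: gained ['R730C', 'H244S', 'D685H'] -> total ['C445Y', 'D685H', 'D80F', 'H244S', 'R730C', 'T62Q']
Mutations(Beta) = ['C445Y', 'D685H', 'D80F', 'H244S', 'R730C', 'T62Q']
Accumulating mutations along path to Iota:
  At Mu: gained [] -> total []
  At Zeta: gained ['C445Y', 'D80F', 'T62Q'] -> total ['C445Y', 'D80F', 'T62Q']
  At Beta: gained ['R730C', 'H244S', 'D685H'] -> total ['C445Y', 'D685H', 'D80F', 'H244S', 'R730C', 'T62Q']
  At Iota: gained ['E709S', 'D967G', 'I148K'] -> total ['C445Y', 'D685H', 'D80F', 'D967G', 'E709S', 'H244S', 'I148K', 'R730C', 'T62Q']
Mutations(Iota) = ['C445Y', 'D685H', 'D80F', 'D967G', 'E709S', 'H244S', 'I148K', 'R730C', 'T62Q']
Intersection: ['C445Y', 'D685H', 'D80F', 'H244S', 'R730C', 'T62Q'] ∩ ['C445Y', 'D685H', 'D80F', 'D967G', 'E709S', 'H244S', 'I148K', 'R730C', 'T62Q'] = ['C445Y', 'D685H', 'D80F', 'H244S', 'R730C', 'T62Q']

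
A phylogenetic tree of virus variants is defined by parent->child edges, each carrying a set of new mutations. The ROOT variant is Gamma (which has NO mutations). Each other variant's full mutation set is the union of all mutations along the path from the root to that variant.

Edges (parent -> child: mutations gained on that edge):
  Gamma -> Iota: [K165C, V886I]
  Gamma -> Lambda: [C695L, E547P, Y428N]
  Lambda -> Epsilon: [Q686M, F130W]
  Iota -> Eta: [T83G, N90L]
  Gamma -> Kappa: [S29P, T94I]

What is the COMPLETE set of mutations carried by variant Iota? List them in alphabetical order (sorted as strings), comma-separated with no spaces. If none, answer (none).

Answer: K165C,V886I

Derivation:
At Gamma: gained [] -> total []
At Iota: gained ['K165C', 'V886I'] -> total ['K165C', 'V886I']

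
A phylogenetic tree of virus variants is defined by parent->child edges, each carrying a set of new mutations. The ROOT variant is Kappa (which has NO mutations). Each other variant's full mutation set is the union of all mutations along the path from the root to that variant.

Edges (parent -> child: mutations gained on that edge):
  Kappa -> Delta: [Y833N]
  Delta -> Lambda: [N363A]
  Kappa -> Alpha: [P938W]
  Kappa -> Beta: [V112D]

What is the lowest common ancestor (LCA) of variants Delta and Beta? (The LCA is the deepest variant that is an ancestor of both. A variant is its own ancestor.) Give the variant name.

Answer: Kappa

Derivation:
Path from root to Delta: Kappa -> Delta
  ancestors of Delta: {Kappa, Delta}
Path from root to Beta: Kappa -> Beta
  ancestors of Beta: {Kappa, Beta}
Common ancestors: {Kappa}
Walk up from Beta: Beta (not in ancestors of Delta), Kappa (in ancestors of Delta)
Deepest common ancestor (LCA) = Kappa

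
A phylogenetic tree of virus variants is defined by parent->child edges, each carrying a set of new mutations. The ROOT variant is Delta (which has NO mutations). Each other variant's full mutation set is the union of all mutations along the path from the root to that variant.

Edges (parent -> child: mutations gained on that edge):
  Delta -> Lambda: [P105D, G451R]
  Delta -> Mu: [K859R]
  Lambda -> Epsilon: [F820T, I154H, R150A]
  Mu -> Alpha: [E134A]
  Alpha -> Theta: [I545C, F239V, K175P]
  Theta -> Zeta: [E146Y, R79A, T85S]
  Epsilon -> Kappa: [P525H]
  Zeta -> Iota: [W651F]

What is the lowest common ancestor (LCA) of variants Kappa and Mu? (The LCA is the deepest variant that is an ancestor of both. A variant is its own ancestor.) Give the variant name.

Answer: Delta

Derivation:
Path from root to Kappa: Delta -> Lambda -> Epsilon -> Kappa
  ancestors of Kappa: {Delta, Lambda, Epsilon, Kappa}
Path from root to Mu: Delta -> Mu
  ancestors of Mu: {Delta, Mu}
Common ancestors: {Delta}
Walk up from Mu: Mu (not in ancestors of Kappa), Delta (in ancestors of Kappa)
Deepest common ancestor (LCA) = Delta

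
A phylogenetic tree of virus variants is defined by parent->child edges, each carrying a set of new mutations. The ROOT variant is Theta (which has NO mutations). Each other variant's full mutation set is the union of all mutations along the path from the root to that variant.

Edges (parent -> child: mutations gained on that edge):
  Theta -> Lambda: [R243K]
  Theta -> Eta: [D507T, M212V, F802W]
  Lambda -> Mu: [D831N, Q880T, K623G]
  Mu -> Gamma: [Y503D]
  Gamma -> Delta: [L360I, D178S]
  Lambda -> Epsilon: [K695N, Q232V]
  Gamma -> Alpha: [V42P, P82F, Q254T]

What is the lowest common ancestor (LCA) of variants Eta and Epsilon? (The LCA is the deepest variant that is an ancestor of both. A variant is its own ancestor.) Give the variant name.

Answer: Theta

Derivation:
Path from root to Eta: Theta -> Eta
  ancestors of Eta: {Theta, Eta}
Path from root to Epsilon: Theta -> Lambda -> Epsilon
  ancestors of Epsilon: {Theta, Lambda, Epsilon}
Common ancestors: {Theta}
Walk up from Epsilon: Epsilon (not in ancestors of Eta), Lambda (not in ancestors of Eta), Theta (in ancestors of Eta)
Deepest common ancestor (LCA) = Theta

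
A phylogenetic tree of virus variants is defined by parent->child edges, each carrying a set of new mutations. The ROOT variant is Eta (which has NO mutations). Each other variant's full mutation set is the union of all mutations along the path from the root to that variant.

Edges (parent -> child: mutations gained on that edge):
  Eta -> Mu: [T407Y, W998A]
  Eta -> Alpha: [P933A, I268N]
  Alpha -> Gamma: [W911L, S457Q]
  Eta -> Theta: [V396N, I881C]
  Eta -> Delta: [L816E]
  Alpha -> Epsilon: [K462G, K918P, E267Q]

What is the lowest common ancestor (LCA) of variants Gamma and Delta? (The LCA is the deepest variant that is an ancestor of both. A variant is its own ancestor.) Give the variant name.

Path from root to Gamma: Eta -> Alpha -> Gamma
  ancestors of Gamma: {Eta, Alpha, Gamma}
Path from root to Delta: Eta -> Delta
  ancestors of Delta: {Eta, Delta}
Common ancestors: {Eta}
Walk up from Delta: Delta (not in ancestors of Gamma), Eta (in ancestors of Gamma)
Deepest common ancestor (LCA) = Eta

Answer: Eta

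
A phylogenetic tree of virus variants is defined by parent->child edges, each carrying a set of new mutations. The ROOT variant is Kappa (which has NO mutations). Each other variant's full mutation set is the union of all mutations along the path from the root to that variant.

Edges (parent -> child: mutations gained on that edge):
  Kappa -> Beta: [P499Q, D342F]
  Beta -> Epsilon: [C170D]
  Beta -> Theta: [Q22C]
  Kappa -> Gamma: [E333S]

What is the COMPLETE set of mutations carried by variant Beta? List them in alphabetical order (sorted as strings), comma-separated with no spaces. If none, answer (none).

At Kappa: gained [] -> total []
At Beta: gained ['P499Q', 'D342F'] -> total ['D342F', 'P499Q']

Answer: D342F,P499Q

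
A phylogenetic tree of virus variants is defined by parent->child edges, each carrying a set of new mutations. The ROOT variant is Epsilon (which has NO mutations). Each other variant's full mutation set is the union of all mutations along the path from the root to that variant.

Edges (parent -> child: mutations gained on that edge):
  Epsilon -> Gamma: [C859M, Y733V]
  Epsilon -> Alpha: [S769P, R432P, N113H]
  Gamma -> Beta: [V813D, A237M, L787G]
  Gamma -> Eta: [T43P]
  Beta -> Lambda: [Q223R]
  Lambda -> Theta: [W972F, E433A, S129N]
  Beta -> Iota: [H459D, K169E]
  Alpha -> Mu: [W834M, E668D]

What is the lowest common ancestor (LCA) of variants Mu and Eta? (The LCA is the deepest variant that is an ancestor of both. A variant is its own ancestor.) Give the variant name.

Answer: Epsilon

Derivation:
Path from root to Mu: Epsilon -> Alpha -> Mu
  ancestors of Mu: {Epsilon, Alpha, Mu}
Path from root to Eta: Epsilon -> Gamma -> Eta
  ancestors of Eta: {Epsilon, Gamma, Eta}
Common ancestors: {Epsilon}
Walk up from Eta: Eta (not in ancestors of Mu), Gamma (not in ancestors of Mu), Epsilon (in ancestors of Mu)
Deepest common ancestor (LCA) = Epsilon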